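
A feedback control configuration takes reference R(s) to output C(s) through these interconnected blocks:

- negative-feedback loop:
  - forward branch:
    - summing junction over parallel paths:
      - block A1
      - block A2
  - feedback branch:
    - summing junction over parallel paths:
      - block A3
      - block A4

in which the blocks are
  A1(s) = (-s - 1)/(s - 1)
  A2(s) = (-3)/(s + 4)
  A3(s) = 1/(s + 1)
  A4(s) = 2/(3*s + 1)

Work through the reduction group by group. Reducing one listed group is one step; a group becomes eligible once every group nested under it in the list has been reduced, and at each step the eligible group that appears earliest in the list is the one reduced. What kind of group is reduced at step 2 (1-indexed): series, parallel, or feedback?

The answer is parallel.

Reasoning:
(1) parallel reduction of A1, A2
(2) sum the parallel branches A3, A4
(3) feedback reduction of (A1+A2), (A3+A4)
So the answer for step 2 is parallel.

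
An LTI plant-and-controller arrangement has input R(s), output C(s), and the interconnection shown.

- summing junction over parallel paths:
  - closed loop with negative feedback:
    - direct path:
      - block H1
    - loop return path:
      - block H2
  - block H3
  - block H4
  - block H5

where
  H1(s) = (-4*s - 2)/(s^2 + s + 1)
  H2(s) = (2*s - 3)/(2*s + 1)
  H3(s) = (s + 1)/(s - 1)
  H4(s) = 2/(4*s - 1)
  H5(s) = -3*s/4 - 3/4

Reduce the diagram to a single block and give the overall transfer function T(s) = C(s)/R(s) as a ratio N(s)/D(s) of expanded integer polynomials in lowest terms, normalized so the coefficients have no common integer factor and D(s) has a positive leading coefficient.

Answer: (-12*s^5 + 55*s^4 - 173*s^3 + 70*s^2 + 293*s - 113)/(16*s^4 - 68*s^3 + 176*s^2 - 152*s + 28)

Working:
1. apply the feedback formula to H1, H2 gives (-4*s - 2)/(s^2 - 3*s + 7)
2. reduce the parallel group [H1/(1+H1*H2)], H3, H4, H5; the result is T(s) itself (integer coefficients, no common factor, positive leading denominator coefficient)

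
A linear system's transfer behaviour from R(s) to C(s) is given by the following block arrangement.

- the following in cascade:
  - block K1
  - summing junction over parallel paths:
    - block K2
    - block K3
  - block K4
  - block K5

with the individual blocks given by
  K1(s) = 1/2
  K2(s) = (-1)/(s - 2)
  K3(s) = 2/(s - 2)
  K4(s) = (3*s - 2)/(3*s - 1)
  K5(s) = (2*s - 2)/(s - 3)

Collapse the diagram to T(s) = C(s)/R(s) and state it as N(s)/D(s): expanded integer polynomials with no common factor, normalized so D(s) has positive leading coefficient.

1. parallel reduction of K2, K3: 1/(s - 2)
2. series reduction of K1, (K2+K3), K4, K5, giving the overall T(s)

Therefore the answer is (3*s^2 - 5*s + 2)/(3*s^3 - 16*s^2 + 23*s - 6).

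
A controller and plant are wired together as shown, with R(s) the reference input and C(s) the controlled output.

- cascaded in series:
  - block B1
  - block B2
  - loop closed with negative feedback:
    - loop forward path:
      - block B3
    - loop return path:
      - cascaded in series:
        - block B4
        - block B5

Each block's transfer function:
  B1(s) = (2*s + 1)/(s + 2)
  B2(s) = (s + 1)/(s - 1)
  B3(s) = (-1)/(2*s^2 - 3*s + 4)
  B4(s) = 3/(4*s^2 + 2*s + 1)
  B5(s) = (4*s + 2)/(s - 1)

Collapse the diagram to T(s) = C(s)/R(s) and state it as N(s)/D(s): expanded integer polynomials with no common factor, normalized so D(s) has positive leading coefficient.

The answer is (-8*s^4 - 16*s^3 - 12*s^2 - 5*s - 1)/(8*s^6 - 12*s^4 + 33*s^3 - 27*s^2 - 36*s - 20).

Reasoning:
(1) cascade B4, B5; result (12*s + 6)/(4*s^3 - 2*s^2 - s - 1)
(2) reduce the feedback loop with forward B3 and return (B4*B5); result (-4*s^3 + 2*s^2 + s + 1)/(8*s^5 - 16*s^4 + 20*s^3 - 7*s^2 - 13*s - 10)
(3) reduce the series chain B1, B2, [B3/(1+B3*(B4*B5))], which is the overall transfer function T(s) = C(s)/R(s) in lowest terms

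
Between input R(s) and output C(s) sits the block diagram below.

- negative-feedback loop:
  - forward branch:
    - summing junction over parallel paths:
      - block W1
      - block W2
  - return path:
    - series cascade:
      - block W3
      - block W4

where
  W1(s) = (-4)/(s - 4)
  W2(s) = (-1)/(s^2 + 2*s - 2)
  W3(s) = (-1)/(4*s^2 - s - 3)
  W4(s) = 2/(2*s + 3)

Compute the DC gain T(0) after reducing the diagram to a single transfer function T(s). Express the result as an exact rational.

First reduce the diagram to T(s).

[1] reduce the parallel group W1, W2 gives (-4*s^2 - 9*s + 12)/(s^3 - 2*s^2 - 10*s + 8)
[2] reduce the series chain W3, W4 gives (-2)/(8*s^3 + 10*s^2 - 9*s - 9)
[3] feedback reduction of (W1+W2), (W3*W4) gives (-32*s^5 - 112*s^4 + 42*s^3 + 237*s^2 - 27*s - 108)/(8*s^6 - 6*s^5 - 109*s^4 - 27*s^3 + 196*s^2 + 36*s - 96)
Step 3 gives the overall T(s). Then T(0) = -108/(-96) = 9/8.

Answer: 9/8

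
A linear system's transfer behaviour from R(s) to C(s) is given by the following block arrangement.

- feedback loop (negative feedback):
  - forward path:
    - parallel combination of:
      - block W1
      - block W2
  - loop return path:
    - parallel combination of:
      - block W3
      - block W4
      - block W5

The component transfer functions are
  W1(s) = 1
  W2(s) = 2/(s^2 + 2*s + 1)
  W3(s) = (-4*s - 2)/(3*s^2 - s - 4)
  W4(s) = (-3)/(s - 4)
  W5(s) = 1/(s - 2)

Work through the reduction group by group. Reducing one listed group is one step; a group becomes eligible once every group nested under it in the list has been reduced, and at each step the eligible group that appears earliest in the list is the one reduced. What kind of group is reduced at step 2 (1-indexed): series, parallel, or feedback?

[1] add W1, W2 (parallel)
[2] add W3, W4, W5 (parallel)
[3] feedback reduction of (W1+W2), (W3+W4+W5)
The group at step 2 is a parallel group.

Hence the answer: parallel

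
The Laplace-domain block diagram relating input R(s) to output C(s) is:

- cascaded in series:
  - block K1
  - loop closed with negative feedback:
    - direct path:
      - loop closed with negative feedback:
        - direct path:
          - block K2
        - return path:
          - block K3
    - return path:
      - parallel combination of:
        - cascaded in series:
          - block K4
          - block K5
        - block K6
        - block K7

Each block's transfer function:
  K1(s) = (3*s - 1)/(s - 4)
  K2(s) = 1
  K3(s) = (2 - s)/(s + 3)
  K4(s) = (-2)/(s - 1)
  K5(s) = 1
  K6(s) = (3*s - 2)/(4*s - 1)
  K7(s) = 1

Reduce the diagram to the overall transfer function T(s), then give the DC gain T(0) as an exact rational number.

Step 1. apply the feedback formula to K2, K3 = s/5 + 3/5
Step 2. combine K4, K5 in series = (-2)/(s - 1)
Step 3. parallel reduction of (K4*K5), K6, K7 = (7*s^2 - 18*s + 5)/(4*s^2 - 5*s + 1)
Step 4. reduce the feedback loop with forward [K2/(1+K2*K3)] and return ((K4*K5)+K6+K7) = (4*s^3 + 7*s^2 - 14*s + 3)/(7*s^3 + 23*s^2 - 74*s + 20)
Step 5. reduce the series chain K1, [[K2/(1+K2*K3)]/(1+[K2/(1+K2*K3)]*((K4*K5)+K6+K7))] = (12*s^4 + 17*s^3 - 49*s^2 + 23*s - 3)/(7*s^4 - 5*s^3 - 166*s^2 + 316*s - 80)
Step 5 gives the overall T(s). Then T(0) = -3/(-80) = 3/80.

Therefore the answer is 3/80.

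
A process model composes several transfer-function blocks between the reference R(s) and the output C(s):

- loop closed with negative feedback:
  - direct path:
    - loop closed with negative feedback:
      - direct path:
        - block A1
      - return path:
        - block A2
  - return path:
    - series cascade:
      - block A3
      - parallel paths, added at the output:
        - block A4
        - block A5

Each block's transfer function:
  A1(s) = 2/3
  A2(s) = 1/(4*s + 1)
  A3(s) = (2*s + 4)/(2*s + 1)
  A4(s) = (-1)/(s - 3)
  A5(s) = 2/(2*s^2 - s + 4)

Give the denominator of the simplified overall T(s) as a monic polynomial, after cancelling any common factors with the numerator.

Answer: s^5 - 13*s^4/4 - 79*s^2/16 - 565*s/48 - 35/12

Working:
(1) reduce the feedback loop with forward A1 and return A2; result (8*s + 2)/(12*s + 5)
(2) combine A4, A5 in parallel; result (-2*s^2 + 3*s - 10)/(2*s^3 - 7*s^2 + 7*s - 12)
(3) combine A3, (A4+A5) in series; result (-4*s^3 - 2*s^2 - 8*s - 40)/(4*s^4 - 12*s^3 + 7*s^2 - 17*s - 12)
(4) close the feedback loop around [A1/(1+A1*A2)], (A3*(A4+A5)); result (32*s^5 - 88*s^4 + 32*s^3 - 122*s^2 - 130*s - 24)/(48*s^5 - 156*s^4 - 237*s^2 - 565*s - 140)
That last expression is T(s), already simplified. Scaling its denominator by 1/48 (the reciprocal of the leading coefficient) yields the monic denominator.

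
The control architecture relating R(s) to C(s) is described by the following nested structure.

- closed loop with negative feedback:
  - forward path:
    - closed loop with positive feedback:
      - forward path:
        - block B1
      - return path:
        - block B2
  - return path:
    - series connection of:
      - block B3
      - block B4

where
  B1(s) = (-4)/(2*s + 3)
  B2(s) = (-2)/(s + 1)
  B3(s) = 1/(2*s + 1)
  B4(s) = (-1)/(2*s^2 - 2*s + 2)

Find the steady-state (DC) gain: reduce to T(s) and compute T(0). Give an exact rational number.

Answer: 4/3

Working:
Step 1. feedback reduction of B1, B2: (-4*s - 4)/(2*s^2 + 5*s - 5)
Step 2. series reduction of B3, B4: (-1)/(4*s^3 - 2*s^2 + 2*s + 2)
Step 3. feedback reduction of [B1/(1-B1*B2)], (B3*B4): (-8*s^4 - 4*s^3 - 8*s - 4)/(4*s^5 + 8*s^4 - 13*s^3 + 12*s^2 + 2*s - 3)
DC gain: substitute s = 0 into T(s) from step 3: T(0) = -4/(-3) = 4/3.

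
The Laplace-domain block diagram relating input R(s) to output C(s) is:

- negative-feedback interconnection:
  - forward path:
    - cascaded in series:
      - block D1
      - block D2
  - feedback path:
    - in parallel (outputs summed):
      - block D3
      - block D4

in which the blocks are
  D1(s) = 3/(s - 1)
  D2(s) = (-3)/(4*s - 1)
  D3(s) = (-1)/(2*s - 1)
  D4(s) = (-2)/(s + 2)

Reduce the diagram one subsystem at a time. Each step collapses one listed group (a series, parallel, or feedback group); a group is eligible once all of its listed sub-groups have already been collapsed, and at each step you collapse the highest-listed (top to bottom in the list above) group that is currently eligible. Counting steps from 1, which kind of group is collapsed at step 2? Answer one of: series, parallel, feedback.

The answer is parallel.

Reasoning:
Step 1. multiply D1, D2 (series)
Step 2. sum the parallel branches D3, D4
Step 3. reduce the feedback loop with forward (D1*D2) and return (D3+D4)
At step 2 the group reduced is parallel.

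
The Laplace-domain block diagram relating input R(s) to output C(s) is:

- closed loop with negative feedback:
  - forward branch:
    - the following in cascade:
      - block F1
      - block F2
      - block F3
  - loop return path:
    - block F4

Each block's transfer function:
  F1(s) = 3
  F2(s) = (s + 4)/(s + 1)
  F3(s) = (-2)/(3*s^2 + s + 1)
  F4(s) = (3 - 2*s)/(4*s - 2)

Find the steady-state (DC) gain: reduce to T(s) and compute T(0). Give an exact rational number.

Answer: -24/37

Working:
1. combine F1, F2, F3 in series -> (-6*s - 24)/(3*s^3 + 4*s^2 + 2*s + 1)
2. reduce the feedback loop with forward (F1*F2*F3) and return F4 -> (-12*s^2 - 42*s + 24)/(6*s^4 + 5*s^3 + 6*s^2 + 15*s - 37)
DC gain: substitute s = 0 into T(s) from step 2: T(0) = 24/(-37) = -24/37.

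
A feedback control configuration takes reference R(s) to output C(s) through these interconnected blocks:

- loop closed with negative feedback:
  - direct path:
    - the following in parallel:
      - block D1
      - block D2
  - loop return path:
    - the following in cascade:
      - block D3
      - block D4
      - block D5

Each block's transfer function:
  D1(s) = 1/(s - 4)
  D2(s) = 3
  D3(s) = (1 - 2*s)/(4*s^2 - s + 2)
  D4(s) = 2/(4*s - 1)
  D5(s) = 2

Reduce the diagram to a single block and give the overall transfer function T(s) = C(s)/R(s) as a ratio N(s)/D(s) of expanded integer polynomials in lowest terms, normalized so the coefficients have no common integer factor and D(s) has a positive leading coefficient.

Reducing step by step:

Step 1. reduce the parallel group D1, D2 = (3*s - 11)/(s - 4)
Step 2. reduce the series chain D3, D4, D5 = (4 - 8*s)/(16*s^3 - 8*s^2 + 9*s - 2)
Step 3. feedback reduction of (D1+D2), (D3*D4*D5); the result is T(s) itself (integer coefficients, no common factor, positive leading denominator coefficient)

Answer: (48*s^4 - 200*s^3 + 115*s^2 - 105*s + 22)/(16*s^4 - 72*s^3 + 17*s^2 + 62*s - 36)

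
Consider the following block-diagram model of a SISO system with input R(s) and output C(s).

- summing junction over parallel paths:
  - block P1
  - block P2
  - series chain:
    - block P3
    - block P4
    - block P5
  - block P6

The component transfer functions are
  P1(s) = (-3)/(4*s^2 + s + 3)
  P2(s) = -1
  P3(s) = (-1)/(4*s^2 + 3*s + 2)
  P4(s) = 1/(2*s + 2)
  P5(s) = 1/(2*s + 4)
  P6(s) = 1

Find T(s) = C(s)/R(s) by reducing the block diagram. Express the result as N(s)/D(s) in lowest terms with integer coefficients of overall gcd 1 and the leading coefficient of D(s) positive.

[1] series reduction of P3, P4, P5, giving (-1)/(16*s^4 + 60*s^3 + 76*s^2 + 48*s + 16)
[2] sum the parallel branches P1, P2, (P3*P4*P5), P6, which is the overall transfer function T(s) = C(s)/R(s) in lowest terms

Therefore the answer is (-48*s^4 - 180*s^3 - 232*s^2 - 145*s - 51)/(64*s^6 + 256*s^5 + 412*s^4 + 448*s^3 + 340*s^2 + 160*s + 48).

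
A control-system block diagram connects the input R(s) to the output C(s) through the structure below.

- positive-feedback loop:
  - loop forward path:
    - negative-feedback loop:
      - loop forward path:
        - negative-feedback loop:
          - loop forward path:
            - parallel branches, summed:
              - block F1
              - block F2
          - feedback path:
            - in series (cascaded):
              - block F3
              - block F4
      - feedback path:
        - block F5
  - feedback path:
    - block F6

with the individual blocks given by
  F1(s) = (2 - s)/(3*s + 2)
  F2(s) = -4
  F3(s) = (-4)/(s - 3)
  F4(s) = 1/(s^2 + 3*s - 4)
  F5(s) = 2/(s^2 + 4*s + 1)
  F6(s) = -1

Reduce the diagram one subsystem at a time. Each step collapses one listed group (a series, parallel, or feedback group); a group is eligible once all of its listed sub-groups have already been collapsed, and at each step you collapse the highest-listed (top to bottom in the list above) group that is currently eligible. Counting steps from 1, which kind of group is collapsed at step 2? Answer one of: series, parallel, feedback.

The answer is series.

Reasoning:
Step 1 - add F1, F2 (parallel)
Step 2 - reduce the series chain F3, F4
Step 3 - reduce the feedback loop with forward (F1+F2) and return (F3*F4)
Step 4 - close the feedback loop around [(F1+F2)/(1+(F1+F2)*(F3*F4))], F5
Step 5 - reduce the feedback loop with forward [[(F1+F2)/(1+(F1+F2)*(F3*F4))]/(1+[(F1+F2)/(1+(F1+F2)*(F3*F4))]*F5)] and return F6
At step 2 the group reduced is series.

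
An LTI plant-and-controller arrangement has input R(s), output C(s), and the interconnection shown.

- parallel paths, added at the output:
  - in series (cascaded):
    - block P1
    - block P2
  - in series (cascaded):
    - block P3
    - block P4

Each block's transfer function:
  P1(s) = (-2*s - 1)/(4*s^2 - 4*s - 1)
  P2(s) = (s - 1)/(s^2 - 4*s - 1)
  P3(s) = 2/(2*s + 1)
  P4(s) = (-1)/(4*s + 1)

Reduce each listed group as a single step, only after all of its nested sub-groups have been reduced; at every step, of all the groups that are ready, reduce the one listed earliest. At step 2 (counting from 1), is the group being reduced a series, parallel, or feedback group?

Step 1. multiply P1, P2 (series)
Step 2. cascade P3, P4
Step 3. parallel reduction of (P1*P2), (P3*P4)
Step 2: series.

Answer: series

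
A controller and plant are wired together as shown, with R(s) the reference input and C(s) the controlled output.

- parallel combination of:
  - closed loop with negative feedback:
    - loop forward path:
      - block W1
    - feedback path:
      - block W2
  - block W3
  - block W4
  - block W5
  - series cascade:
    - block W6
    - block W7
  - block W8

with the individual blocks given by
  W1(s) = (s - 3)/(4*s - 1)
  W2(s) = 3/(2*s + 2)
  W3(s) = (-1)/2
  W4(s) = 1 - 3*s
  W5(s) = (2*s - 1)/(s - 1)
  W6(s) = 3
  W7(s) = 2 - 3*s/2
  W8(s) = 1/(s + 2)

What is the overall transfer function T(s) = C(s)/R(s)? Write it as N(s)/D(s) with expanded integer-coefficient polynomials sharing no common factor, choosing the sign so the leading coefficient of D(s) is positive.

Step 1. close the feedback loop around W1, W2 -> (2*s^2 - 4*s - 6)/(8*s^2 + 9*s - 11)
Step 2. multiply W6, W7 (series) -> 6 - 9*s/2
Step 3. reduce the parallel group [W1/(1+W1*W2)], W3, W4, W5, (W6*W7), W8, which is the overall transfer function T(s) = C(s)/R(s) in lowest terms

Final answer: (-120*s^5 - 115*s^4 + 587*s^3 + 153*s^2 - 845*s + 376)/(16*s^4 + 34*s^3 - 36*s^2 - 58*s + 44)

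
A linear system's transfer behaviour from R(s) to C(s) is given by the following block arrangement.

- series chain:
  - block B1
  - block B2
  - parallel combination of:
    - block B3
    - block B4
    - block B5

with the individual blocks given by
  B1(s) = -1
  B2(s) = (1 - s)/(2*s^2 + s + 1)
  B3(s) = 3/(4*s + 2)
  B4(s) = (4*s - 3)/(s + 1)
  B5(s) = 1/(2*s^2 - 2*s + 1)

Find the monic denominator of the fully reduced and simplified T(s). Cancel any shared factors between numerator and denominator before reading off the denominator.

Step 1 - reduce the parallel group B3, B4, B5 gives (32*s^4 - 34*s^3 + 16*s^2 + 11*s - 1)/(8*s^4 + 4*s^3 - 4*s^2 + 2*s + 2)
Step 2 - multiply B1, B2, (B3+B4+B5) (series) gives (32*s^5 - 66*s^4 + 50*s^3 - 5*s^2 - 12*s + 1)/(16*s^6 + 16*s^5 + 4*s^4 + 4*s^3 + 2*s^2 + 4*s + 2)
Step 2 gives the fully reduced T(s), with no common factor left to cancel. The denominator's leading coefficient is 16, so divide each of its coefficients by 16 to get the monic form.

Answer: s^6 + s^5 + s^4/4 + s^3/4 + s^2/8 + s/4 + 1/8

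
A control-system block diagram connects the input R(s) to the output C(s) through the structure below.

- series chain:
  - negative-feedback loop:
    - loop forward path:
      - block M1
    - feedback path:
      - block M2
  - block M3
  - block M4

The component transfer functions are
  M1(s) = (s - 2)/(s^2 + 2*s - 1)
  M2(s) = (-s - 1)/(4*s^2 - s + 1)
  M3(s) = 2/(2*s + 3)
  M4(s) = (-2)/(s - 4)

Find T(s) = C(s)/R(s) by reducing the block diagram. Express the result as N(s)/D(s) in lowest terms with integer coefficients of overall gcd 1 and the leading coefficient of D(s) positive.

Step 1. collapse the loop (M1 forward, M2 return) -> (4*s^3 - 9*s^2 + 3*s - 2)/(4*s^4 + 7*s^3 - 6*s^2 + 4*s + 1)
Step 2. cascade [M1/(1+M1*M2)], M3, M4, which is the overall transfer function T(s) = C(s)/R(s) in lowest terms

Therefore the answer is (-16*s^3 + 36*s^2 - 12*s + 8)/(8*s^6 - 6*s^5 - 95*s^4 - 46*s^3 + 54*s^2 - 53*s - 12).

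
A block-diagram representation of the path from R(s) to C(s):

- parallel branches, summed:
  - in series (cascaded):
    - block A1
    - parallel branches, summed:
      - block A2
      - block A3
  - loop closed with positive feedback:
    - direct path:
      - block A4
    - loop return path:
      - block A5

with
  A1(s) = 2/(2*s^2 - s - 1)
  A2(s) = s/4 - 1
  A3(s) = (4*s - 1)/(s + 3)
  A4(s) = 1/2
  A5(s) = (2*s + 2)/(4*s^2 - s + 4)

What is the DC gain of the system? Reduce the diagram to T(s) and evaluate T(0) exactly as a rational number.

[1] combine A2, A3 in parallel: (s^2 + 15*s - 16)/(4*s + 12)
[2] series reduction of A1, (A2+A3): (s + 16)/(4*s^2 + 14*s + 6)
[3] collapse the loop (A4 forward, A5 return): (4*s^2 - s + 4)/(8*s^2 - 4*s + 6)
[4] reduce the parallel group (A1*(A2+A3)), [A4/(1-A4*A5)]: (8*s^4 + 30*s^3 + 75*s^2 - 4*s + 60)/(16*s^4 + 48*s^3 + 8*s^2 + 30*s + 18)
The step-4 result is T(s). Setting s = 0: T(0) = 60/18 = 10/3.

Final answer: 10/3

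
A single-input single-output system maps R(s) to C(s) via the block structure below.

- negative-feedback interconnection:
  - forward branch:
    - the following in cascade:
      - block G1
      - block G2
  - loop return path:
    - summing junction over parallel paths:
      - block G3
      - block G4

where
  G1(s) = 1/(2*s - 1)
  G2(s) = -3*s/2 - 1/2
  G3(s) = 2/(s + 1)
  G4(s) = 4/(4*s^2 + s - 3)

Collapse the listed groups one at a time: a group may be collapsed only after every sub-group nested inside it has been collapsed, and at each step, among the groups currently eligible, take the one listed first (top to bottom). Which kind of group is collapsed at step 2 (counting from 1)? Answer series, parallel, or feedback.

Step 1: cascade G1, G2
Step 2: parallel reduction of G3, G4
Step 3: reduce the feedback loop with forward (G1*G2) and return (G3+G4)
The group at step 2 is a parallel group.

Therefore the answer is parallel.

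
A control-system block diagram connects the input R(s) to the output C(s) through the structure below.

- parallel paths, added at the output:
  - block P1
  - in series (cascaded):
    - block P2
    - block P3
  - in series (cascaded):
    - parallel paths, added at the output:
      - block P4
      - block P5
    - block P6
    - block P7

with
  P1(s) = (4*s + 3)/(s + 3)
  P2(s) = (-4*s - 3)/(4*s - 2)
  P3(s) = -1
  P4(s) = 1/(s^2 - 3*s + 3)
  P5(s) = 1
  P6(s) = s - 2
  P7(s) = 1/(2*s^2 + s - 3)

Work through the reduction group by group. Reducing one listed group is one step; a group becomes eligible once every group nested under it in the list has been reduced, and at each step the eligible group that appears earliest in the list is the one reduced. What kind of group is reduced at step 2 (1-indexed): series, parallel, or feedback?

The answer is parallel.

Reasoning:
Step 1: cascade P2, P3
Step 2: reduce the parallel group P4, P5
Step 3: cascade (P4+P5), P6, P7
Step 4: combine P1, (P2*P3), ((P4+P5)*P6*P7) in parallel
At step 2 the group reduced is parallel.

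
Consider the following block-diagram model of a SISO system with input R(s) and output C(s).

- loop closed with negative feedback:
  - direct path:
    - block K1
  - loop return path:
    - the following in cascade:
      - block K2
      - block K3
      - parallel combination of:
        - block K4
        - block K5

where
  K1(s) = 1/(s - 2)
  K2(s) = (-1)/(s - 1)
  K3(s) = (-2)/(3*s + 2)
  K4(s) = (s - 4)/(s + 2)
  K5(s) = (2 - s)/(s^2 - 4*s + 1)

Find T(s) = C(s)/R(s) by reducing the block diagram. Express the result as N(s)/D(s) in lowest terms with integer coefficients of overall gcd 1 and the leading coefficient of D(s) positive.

Step 1 - add K4, K5 (parallel), giving (s^3 - 9*s^2 + 17*s)/(s^3 - 2*s^2 - 7*s + 2)
Step 2 - combine K2, K3, (K4+K5) in series, giving (2*s^3 - 18*s^2 + 34*s)/(3*s^5 - 7*s^4 - 21*s^3 + 17*s^2 + 12*s - 4)
Step 3 - feedback reduction of K1, (K2*K3*(K4+K5)), which is the overall transfer function T(s) = C(s)/R(s) in lowest terms

Answer: (3*s^5 - 7*s^4 - 21*s^3 + 17*s^2 + 12*s - 4)/(3*s^6 - 13*s^5 - 7*s^4 + 61*s^3 - 40*s^2 + 6*s + 8)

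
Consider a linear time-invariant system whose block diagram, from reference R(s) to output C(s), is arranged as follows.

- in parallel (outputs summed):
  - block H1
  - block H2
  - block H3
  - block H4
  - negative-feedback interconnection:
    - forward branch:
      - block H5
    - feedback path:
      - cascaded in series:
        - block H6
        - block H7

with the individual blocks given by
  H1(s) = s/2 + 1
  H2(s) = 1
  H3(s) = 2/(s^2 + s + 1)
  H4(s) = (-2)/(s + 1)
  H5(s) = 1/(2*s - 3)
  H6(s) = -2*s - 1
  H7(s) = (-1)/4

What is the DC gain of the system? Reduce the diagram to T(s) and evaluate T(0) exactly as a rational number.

Step 1. combine H6, H7 in series: s/2 + 1/4
Step 2. reduce the feedback loop with forward H5 and return (H6*H7): 4/(10*s - 11)
Step 3. reduce the parallel group H1, H2, H3, H4, [H5/(1+H5*(H6*H7))]: (10*s^5 + 49*s^4 + 2*s^3 + 40*s^2 - 43*s - 36)/(20*s^4 + 18*s^3 - 4*s^2 - 24*s - 22)
Step 3 gives the overall T(s). Then T(0) = -36/(-22) = 18/11.

Answer: 18/11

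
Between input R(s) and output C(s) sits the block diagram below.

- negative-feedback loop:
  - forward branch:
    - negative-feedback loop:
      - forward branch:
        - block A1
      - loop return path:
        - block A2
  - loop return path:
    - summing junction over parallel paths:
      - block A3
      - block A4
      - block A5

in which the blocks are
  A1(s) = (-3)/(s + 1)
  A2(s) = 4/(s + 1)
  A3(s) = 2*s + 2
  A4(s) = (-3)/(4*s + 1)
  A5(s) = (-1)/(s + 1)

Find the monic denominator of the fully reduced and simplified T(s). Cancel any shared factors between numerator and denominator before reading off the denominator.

(1) apply the feedback formula to A1, A2, giving (-3*s - 3)/(s^2 + 2*s - 11)
(2) reduce the parallel group A3, A4, A5, giving (8*s^3 + 18*s^2 + 5*s - 2)/(4*s^2 + 5*s + 1)
(3) apply the feedback formula to [A1/(1+A1*A2)], (A3+A4+A5), giving (12*s^2 + 15*s + 3)/(20*s^3 + 45*s^2 + 57*s + 5)
T(s) is the step-3 result (common factors already cancelled). Leading coefficient of the denominator: 20. Divide through by 20 for the monic polynomial.

Therefore the answer is s^3 + 9*s^2/4 + 57*s/20 + 1/4.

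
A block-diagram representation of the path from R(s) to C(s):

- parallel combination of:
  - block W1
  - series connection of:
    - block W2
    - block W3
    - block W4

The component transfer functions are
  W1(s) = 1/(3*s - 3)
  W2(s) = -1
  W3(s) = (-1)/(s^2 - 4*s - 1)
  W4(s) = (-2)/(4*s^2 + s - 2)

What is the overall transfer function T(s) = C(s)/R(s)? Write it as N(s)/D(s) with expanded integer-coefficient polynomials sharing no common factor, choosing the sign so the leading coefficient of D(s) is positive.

Answer: (4*s^4 - 15*s^3 - 10*s^2 + s + 8)/(12*s^5 - 57*s^4 + 15*s^3 + 51*s^2 - 15*s - 6)

Working:
Step 1. multiply W2, W3, W4 (series) -> (-2)/(4*s^4 - 15*s^3 - 10*s^2 + 7*s + 2)
Step 2. combine W1, (W2*W3*W4) in parallel: this yields T(s), and no further normalization is needed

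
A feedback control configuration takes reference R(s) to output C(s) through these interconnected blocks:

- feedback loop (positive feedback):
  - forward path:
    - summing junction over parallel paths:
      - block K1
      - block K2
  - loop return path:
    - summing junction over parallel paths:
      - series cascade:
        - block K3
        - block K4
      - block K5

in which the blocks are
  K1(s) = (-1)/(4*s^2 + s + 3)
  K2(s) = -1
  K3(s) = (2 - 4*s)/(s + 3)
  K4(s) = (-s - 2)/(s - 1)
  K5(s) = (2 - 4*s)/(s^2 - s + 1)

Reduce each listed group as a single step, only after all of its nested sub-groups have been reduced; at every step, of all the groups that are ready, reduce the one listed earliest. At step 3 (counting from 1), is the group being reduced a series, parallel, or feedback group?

Reducing step by step:

(1) parallel reduction of K1, K2
(2) series reduction of K3, K4
(3) parallel reduction of (K3*K4), K5
(4) collapse the loop ((K1+K2) forward, ((K3*K4)+K5) return)
At step 3 the group reduced is parallel.

Answer: parallel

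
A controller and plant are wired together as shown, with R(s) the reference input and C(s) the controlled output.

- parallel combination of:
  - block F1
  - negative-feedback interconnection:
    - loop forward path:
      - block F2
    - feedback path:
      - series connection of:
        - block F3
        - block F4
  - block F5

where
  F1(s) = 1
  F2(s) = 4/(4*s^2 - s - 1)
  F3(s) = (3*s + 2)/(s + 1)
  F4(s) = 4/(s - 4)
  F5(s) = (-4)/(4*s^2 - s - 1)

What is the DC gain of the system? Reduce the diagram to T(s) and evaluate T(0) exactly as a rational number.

First reduce the diagram to T(s).

Step 1: combine F3, F4 in series = (12*s + 8)/(s^2 - 3*s - 4)
Step 2: reduce the feedback loop with forward F2 and return (F3*F4) = (4*s^2 - 12*s - 16)/(4*s^4 - 13*s^3 - 14*s^2 + 55*s + 36)
Step 3: add F1, [F2/(1+F2*(F3*F4))], F5 (parallel) = (16*s^6 - 56*s^5 - 47*s^4 + 247*s^3 + 103*s^2 - 283*s - 164)/(16*s^6 - 56*s^5 - 47*s^4 + 247*s^3 + 103*s^2 - 91*s - 36)
Evaluating the step-3 result (the overall T(s)) at s = 0 gives T(0) = -164/(-36) = 41/9.

Answer: 41/9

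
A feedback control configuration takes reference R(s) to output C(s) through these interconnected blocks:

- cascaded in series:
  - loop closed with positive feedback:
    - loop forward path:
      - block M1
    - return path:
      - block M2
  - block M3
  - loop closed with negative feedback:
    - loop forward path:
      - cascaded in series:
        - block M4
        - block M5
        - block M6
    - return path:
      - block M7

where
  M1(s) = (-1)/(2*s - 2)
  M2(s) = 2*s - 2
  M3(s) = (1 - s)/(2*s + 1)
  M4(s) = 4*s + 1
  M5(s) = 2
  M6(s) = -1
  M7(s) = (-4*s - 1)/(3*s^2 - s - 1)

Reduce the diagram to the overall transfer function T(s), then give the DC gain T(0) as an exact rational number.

Reducing step by step:

[1] feedback reduction of M1, M2: (-1)/(4*s - 4)
[2] reduce the series chain M4, M5, M6: -8*s - 2
[3] feedback reduction of (M4*M5*M6), M7: (-24*s^3 + 2*s^2 + 10*s + 2)/(35*s^2 + 15*s + 1)
[4] series reduction of [M1/(1-M1*M2)], M3, [(M4*M5*M6)/(1+(M4*M5*M6)*M7)]: (-12*s^3 + s^2 + 5*s + 1)/(140*s^3 + 130*s^2 + 34*s + 2)
DC gain: substitute s = 0 into T(s) from step 4: T(0) = 1/2.

Answer: 1/2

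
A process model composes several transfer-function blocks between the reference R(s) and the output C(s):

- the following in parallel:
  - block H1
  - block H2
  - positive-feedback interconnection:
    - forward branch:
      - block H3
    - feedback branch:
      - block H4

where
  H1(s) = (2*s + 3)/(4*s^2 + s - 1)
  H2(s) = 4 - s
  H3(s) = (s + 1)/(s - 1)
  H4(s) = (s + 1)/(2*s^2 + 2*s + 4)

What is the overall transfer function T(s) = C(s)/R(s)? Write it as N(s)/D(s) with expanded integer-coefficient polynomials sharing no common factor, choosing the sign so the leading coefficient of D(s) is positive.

Step 1 - close the feedback loop around H3, H4 = (2*s^3 + 4*s^2 + 6*s + 4)/(2*s^3 - s^2 - 5)
Step 2 - combine H1, H2, [H3/(1-H3*H4)] in parallel - this is the overall T(s), already in the required normalized form

Final answer: (-8*s^6 + 42*s^5 + 17*s^4 + 37*s^3 - 56*s^2 - 37*s + 1)/(8*s^5 - 2*s^4 - 3*s^3 - 19*s^2 - 5*s + 5)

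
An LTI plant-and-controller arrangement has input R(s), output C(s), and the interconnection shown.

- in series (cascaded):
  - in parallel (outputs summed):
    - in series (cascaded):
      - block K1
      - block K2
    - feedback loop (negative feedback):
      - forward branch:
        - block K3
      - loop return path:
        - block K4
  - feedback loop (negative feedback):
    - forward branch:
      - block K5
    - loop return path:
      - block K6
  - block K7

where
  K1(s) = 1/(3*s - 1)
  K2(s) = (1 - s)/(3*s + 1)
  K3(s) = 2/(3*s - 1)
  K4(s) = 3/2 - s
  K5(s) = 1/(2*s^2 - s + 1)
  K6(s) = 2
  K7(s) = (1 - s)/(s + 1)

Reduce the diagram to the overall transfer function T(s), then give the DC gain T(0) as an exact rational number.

Step 1: multiply K1, K2 (series), giving (1 - s)/(9*s^2 - 1)
Step 2: feedback reduction of K3, K4, giving 2/(s + 2)
Step 3: sum the parallel branches (K1*K2), [K3/(1+K3*K4)], giving (17*s^2 - s)/(9*s^3 + 18*s^2 - s - 2)
Step 4: reduce the feedback loop with forward K5 and return K6, giving 1/(2*s^2 - s + 3)
Step 5: multiply ((K1*K2)+[K3/(1+K3*K4)]), [K5/(1+K5*K6)], K7 (series), giving (-17*s^3 + 18*s^2 - s)/(18*s^6 + 45*s^5 + 34*s^4 + 58*s^3 + 50*s^2 - 7*s - 6)
DC gain: substitute s = 0 into T(s) from step 5: T(0) = 0/(-6) = 0.

Final answer: 0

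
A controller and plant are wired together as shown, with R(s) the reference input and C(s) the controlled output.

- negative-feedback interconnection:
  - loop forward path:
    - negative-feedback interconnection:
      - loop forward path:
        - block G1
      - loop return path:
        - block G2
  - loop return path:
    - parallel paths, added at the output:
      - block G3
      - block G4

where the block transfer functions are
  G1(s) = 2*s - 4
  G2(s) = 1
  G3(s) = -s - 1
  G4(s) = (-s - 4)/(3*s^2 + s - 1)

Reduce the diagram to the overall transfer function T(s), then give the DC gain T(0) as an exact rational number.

Answer: 4/15

Working:
Step 1: collapse the loop (G1 forward, G2 return) -> (2*s - 4)/(2*s - 3)
Step 2: reduce the parallel group G3, G4 -> (-3*s^3 - 4*s^2 - s - 3)/(3*s^2 + s - 1)
Step 3: reduce the feedback loop with forward [G1/(1+G1*G2)] and return (G3+G4) -> (-6*s^3 + 10*s^2 + 6*s - 4)/(6*s^4 - 10*s^3 - 7*s^2 + 7*s - 15)
DC gain: substitute s = 0 into T(s) from step 3: T(0) = -4/(-15) = 4/15.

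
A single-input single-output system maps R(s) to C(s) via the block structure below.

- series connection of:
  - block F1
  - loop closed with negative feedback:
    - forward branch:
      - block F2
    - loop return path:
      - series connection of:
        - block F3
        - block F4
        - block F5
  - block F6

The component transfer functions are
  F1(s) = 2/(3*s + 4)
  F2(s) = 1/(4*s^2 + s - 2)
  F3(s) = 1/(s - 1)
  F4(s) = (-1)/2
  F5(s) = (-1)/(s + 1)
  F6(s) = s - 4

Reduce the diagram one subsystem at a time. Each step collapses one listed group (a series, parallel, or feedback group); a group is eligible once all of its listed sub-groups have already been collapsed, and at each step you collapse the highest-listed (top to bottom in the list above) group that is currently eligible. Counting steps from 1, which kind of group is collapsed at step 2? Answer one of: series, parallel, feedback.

Reducing step by step:

Step 1. series reduction of F3, F4, F5
Step 2. collapse the loop (F2 forward, (F3*F4*F5) return)
Step 3. reduce the series chain F1, [F2/(1+F2*(F3*F4*F5))], F6
Step 2 collapses a feedback group.

Answer: feedback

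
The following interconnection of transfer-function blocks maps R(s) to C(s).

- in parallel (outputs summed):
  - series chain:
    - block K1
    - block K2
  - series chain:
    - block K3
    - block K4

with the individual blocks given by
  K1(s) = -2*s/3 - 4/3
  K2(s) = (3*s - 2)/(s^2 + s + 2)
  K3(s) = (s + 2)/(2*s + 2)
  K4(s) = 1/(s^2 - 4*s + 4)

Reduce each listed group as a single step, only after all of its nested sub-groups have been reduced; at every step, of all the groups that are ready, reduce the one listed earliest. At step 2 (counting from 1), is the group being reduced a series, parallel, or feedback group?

Step 1. multiply K1, K2 (series)
Step 2. combine K3, K4 in series
Step 3. combine (K1*K2), (K3*K4) in parallel
So the answer for step 2 is series.

Final answer: series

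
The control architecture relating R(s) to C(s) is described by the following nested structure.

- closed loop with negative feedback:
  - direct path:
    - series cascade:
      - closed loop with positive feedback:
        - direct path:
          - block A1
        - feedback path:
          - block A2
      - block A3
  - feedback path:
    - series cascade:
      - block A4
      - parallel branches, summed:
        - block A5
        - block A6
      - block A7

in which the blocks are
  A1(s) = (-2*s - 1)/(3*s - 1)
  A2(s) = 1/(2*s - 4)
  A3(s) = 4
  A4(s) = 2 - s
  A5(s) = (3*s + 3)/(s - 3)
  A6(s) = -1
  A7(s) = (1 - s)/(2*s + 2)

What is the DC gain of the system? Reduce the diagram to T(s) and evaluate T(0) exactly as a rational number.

Step 1 - apply the feedback formula to A1, A2 -> (-4*s^2 + 6*s + 4)/(6*s^2 - 12*s + 5)
Step 2 - cascade [A1/(1-A1*A2)], A3 -> (-16*s^2 + 24*s + 16)/(6*s^2 - 12*s + 5)
Step 3 - add A5, A6 (parallel) -> (2*s + 6)/(s - 3)
Step 4 - combine A4, (A5+A6), A7 in series -> (s^3 - 7*s + 6)/(s^2 - 2*s - 3)
Step 5 - reduce the feedback loop with forward ([A1/(1-A1*A2)]*A3) and return (A4*(A5+A6)*A7) -> (16*s^4 - 56*s^3 - 16*s^2 + 104*s + 48)/(16*s^5 - 30*s^4 - 104*s^3 + 253*s^2 - 58*s - 81)
That last expression is T(s); at s = 0 only the constant terms survive, so T(0) = 48/(-81) = -16/27.

Answer: -16/27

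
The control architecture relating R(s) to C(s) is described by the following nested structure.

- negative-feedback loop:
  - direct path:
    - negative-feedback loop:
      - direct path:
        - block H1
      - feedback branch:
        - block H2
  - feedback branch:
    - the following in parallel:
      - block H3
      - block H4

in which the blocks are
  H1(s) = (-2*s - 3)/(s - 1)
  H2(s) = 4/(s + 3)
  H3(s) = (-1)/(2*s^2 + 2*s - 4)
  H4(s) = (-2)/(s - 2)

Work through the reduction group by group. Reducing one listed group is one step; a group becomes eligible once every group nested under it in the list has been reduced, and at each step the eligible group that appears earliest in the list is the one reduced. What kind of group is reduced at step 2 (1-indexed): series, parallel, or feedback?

1. reduce the feedback loop with forward H1 and return H2
2. add H3, H4 (parallel)
3. apply the feedback formula to [H1/(1+H1*H2)], (H3+H4)
Step 2: parallel.

Answer: parallel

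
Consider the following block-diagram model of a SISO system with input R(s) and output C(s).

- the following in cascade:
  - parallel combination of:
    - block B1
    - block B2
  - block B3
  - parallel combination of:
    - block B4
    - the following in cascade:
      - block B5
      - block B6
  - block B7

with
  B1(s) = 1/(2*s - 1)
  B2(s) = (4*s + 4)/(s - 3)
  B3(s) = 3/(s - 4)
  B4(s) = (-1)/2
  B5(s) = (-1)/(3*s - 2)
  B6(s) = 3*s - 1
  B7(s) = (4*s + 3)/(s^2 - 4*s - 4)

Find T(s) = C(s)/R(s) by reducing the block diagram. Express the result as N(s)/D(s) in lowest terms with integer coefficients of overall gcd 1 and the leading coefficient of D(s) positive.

Step 1: sum the parallel branches B1, B2, giving (8*s^2 + 5*s - 7)/(2*s^2 - 7*s + 3)
Step 2: cascade B5, B6, giving (1 - 3*s)/(3*s - 2)
Step 3: reduce the parallel group B4, (B5*B6), giving (4 - 9*s)/(6*s - 4)
Step 4: series reduction of (B1+B2), B3, (B4+(B5*B6)), B7, giving the overall T(s)

Final answer: (-864*s^4 - 804*s^3 + 879*s^2 + 411*s - 252)/(12*s^6 - 146*s^5 + 590*s^4 - 788*s^3 - 152*s^2 + 592*s - 192)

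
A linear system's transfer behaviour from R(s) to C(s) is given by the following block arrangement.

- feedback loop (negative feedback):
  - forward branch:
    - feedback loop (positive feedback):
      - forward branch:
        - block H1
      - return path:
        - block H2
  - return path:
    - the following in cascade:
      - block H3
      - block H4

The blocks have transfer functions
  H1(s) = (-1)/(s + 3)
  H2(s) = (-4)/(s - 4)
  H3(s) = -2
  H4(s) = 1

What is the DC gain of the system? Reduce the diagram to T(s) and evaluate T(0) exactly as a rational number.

Step 1. collapse the loop (H1 forward, H2 return); result (4 - s)/(s^2 - s - 16)
Step 2. series reduction of H3, H4; result -2
Step 3. collapse the loop ([H1/(1-H1*H2)] forward, (H3*H4) return); result (4 - s)/(s^2 + s - 24)
That last expression is T(s); at s = 0 only the constant terms survive, so T(0) = 4/(-24) = -1/6.

Therefore the answer is -1/6.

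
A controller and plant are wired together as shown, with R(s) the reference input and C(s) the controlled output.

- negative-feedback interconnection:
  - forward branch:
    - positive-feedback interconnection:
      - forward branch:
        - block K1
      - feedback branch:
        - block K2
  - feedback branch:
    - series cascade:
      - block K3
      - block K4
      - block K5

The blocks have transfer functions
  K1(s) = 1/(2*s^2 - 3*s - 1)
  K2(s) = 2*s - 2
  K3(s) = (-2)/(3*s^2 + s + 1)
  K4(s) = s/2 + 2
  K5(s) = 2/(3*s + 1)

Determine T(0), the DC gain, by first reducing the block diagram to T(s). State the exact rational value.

Answer: -1/7

Working:
(1) feedback reduction of K1, K2 -> 1/(2*s^2 - 5*s + 1)
(2) cascade K3, K4, K5 -> (-2*s - 8)/(9*s^3 + 6*s^2 + 4*s + 1)
(3) collapse the loop ([K1/(1-K1*K2)] forward, (K3*K4*K5) return) -> (9*s^3 + 6*s^2 + 4*s + 1)/(18*s^5 - 33*s^4 - 13*s^3 - 12*s^2 - 3*s - 7)
The step-3 result is T(s). Setting s = 0: T(0) = 1/(-7) = -1/7.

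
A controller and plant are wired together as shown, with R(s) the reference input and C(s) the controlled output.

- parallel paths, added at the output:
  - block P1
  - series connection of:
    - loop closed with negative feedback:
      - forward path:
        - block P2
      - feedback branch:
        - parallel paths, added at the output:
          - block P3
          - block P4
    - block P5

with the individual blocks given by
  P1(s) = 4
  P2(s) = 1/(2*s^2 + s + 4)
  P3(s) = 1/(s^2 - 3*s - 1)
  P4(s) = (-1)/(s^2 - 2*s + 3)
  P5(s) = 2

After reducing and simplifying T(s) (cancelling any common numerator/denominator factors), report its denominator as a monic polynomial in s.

1. combine P3, P4 in parallel, giving (s + 4)/(s^4 - 5*s^3 + 8*s^2 - 7*s - 3)
2. apply the feedback formula to P2, (P3+P4), giving (s^4 - 5*s^3 + 8*s^2 - 7*s - 3)/(2*s^6 - 9*s^5 + 15*s^4 - 26*s^3 + 19*s^2 - 30*s - 8)
3. series reduction of [P2/(1+P2*(P3+P4))], P5, giving (2*s^4 - 10*s^3 + 16*s^2 - 14*s - 6)/(2*s^6 - 9*s^5 + 15*s^4 - 26*s^3 + 19*s^2 - 30*s - 8)
4. reduce the parallel group P1, ([P2/(1+P2*(P3+P4))]*P5), giving (8*s^6 - 36*s^5 + 62*s^4 - 114*s^3 + 92*s^2 - 134*s - 38)/(2*s^6 - 9*s^5 + 15*s^4 - 26*s^3 + 19*s^2 - 30*s - 8)
The result of step 4 is T(s) in lowest terms. Its denominator has leading coefficient 2; dividing the denominator through by 2 makes it monic.

Hence the answer: s^6 - 9*s^5/2 + 15*s^4/2 - 13*s^3 + 19*s^2/2 - 15*s - 4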